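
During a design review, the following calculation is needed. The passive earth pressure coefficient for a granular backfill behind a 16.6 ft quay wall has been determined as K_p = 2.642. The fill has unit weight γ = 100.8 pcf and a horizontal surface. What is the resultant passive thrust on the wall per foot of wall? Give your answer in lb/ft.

36700 lb/ft

P = ½ K_p γ H² = 0.5 × 2.642 × 100.8 × 16.6² = 36690 lb/ft.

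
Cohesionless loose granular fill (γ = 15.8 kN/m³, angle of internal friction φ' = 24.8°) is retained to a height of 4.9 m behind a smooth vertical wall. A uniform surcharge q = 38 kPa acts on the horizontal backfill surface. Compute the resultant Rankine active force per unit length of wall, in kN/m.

154 kN/m

K_a = tan²(45° − φ/2) = 0.4090.
Soil triangle: ½ K_a γ H² = 0.5×0.4090×15.8×4.9² = 77.58 kN/m.
Surcharge rectangle: K_a q H = 0.4090×38×4.9 = 76.15 kN/m.
Total = 77.58 + 76.15 = 153.7 kN/m.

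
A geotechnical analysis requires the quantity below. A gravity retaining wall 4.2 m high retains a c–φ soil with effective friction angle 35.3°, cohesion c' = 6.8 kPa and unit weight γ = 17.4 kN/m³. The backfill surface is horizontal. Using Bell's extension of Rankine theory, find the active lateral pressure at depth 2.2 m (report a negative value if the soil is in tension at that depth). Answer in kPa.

K_a = (1 − sin φ)/(1 + sin φ) = 0.2675.
σ_a = K_a γ z − 2c√K_a = 0.2675×17.4×2.2 − 2×6.8×0.5172 = 3.207 kPa.

3.21 kPa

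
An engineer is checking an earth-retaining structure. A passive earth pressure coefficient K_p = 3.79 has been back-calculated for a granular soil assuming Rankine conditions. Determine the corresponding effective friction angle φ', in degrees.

35.6°

K_p = (1+sin φ)/(1−sin φ) ⇒ sin φ = (K_p − 1)/(K_p + 1) = 0.5825.
φ = arcsin(0.5825) = 35.62°.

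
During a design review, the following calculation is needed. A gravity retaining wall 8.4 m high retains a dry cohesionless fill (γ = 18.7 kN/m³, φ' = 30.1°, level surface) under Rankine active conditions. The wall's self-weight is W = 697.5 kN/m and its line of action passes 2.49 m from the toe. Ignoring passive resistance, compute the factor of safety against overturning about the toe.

2.83

K_a = tan²(45° − 30.1°/2) = 0.3320.
P_a = ½K_aγH² = 0.5×0.3320×18.7×8.4² = 219.0 kN/m, acting at H/3 = 2.800 m above the base.
Overturning moment M_o = P_a × H/3 = 219.0 × 2.800 = 613.3.
Resisting moment M_r = W × 2.49 = 697.5 × 2.49 = 1737.
FS_overturning = M_r/M_o = 1737/613.3 = 2.832.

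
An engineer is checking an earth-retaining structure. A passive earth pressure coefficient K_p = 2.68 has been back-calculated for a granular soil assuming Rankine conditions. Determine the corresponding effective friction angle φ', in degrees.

27.2°

K_p = (1+sin φ)/(1−sin φ) ⇒ sin φ = (K_p − 1)/(K_p + 1) = 0.4565.
φ = arcsin(0.4565) = 27.16°.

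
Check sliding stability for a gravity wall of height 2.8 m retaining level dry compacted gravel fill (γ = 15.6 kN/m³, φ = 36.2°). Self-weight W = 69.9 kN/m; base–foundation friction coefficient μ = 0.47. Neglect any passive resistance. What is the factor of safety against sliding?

K_a = tan²(45° − 36.2°/2) = 0.2574.
P_a = ½K_aγH² = 0.5×0.2574×15.6×2.8² = 15.74 kN/m, acting at H/3 = 0.9333 m above the base.
FS_sliding = μW / P_a = 0.47×69.9 / 15.74 = 2.087.

2.09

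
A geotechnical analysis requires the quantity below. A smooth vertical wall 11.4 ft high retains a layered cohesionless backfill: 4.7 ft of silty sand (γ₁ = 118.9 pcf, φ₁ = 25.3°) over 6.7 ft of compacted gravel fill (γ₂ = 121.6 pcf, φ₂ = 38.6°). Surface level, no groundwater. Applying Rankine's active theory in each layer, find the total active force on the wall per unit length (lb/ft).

2030 lb/ft

K_a1 = tan²(45°−25.3°/2) = 0.4012; K_a2 = tan²(45°−38.6°/2) = 0.2316.
Layer 1: σ at base = K_a1 γ₁ h₁ = 224.2 psf; P₁ = ½×224.2×4.7 = 526.9.
Layer 2: σ_v at top = γ₁h₁ = 558.8; σ_h top = K_a2×558.8 = 129.4; σ_h base = K_a2×(558.8+121.6×6.7) = 318.1.
P₂ = ½(129.4+318.1)×6.7 = 1499. Total P_a = 526.9+1499 = 2026 lb/ft.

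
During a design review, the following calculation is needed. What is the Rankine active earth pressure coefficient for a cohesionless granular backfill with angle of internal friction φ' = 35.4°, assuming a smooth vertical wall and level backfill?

K_a = (1 − sin φ)/(1 + sin φ) = (1 − sin 35.4°)/(1 + sin 35.4°) = 0.2664.

0.266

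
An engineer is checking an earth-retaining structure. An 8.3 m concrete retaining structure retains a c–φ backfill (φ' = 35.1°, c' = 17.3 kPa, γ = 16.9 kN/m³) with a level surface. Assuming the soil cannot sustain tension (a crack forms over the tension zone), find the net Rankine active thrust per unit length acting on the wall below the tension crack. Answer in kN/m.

K_a = 0.2698; √K_a = 0.5195.
Tension-crack depth z_c = 2c/(γ√K_a) = 2×17.3/(16.9×0.5195) = 3.941 m.
σ_a at base = K_a γ H − 2c√K_a = 0.2698×16.9×8.3 − 2×17.3×0.5195 = 19.88 kPa.
P_a = ½ × 19.88 × (H − z_c) = 0.5×19.88×4.359 = 43.32 kN/m.

43.3 kN/m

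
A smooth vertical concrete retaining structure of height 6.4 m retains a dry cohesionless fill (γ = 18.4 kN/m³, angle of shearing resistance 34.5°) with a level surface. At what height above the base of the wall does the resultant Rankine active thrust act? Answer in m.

K_a = 0.2768.
The pressure distribution is triangular, so the resultant acts at H/3 above the base = 6.4/3 = 2.133 m.

2.13 m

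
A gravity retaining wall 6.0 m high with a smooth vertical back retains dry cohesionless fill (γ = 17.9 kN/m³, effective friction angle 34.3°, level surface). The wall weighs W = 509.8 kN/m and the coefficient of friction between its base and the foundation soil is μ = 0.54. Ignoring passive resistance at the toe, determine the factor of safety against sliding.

K_a = tan²(45° − 34.3°/2) = 0.2792.
P_a = ½K_aγH² = 0.5×0.2792×17.9×6.0² = 89.95 kN/m, acting at H/3 = 2.000 m above the base.
FS_sliding = μW / P_a = 0.54×509.8 / 89.95 = 3.061.

3.06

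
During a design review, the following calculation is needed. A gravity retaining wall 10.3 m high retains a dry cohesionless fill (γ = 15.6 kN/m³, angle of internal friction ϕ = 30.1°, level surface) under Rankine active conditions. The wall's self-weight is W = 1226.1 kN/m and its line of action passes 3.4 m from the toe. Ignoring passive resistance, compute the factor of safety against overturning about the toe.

4.42

K_a = tan²(45° − 30.1°/2) = 0.3320.
P_a = ½K_aγH² = 0.5×0.3320×15.6×10.3² = 274.7 kN/m, acting at H/3 = 3.433 m above the base.
Overturning moment M_o = P_a × H/3 = 274.7 × 3.433 = 943.2.
Resisting moment M_r = W × 3.4 = 1226.1 × 3.4 = 4169.
FS_overturning = M_r/M_o = 4169/943.2 = 4.420.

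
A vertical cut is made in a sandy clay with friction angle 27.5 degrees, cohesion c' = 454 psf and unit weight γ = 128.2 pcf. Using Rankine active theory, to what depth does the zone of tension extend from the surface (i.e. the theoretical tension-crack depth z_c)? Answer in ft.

K_a = tan²(45° − 27.5°/2) = 0.3682; √K_a = 0.6068.
The active pressure is zero where K_a γ z = 2c√K_a, so z_c = 2c/(γ√K_a) = 2×454/(128.2×0.6068) = 11.67 ft.

11.7 ft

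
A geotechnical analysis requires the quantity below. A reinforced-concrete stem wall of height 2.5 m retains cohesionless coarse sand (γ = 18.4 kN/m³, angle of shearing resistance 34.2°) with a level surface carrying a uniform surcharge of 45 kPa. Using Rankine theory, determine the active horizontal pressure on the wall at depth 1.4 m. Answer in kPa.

K_a = (1 − sin φ)/(1 + sin φ) = 0.2803.
σ_v = γz + q = 18.4 × 1.4 + 45 = 70.76 kPa.
σ_h = K_a σ_v = 0.2803 × 70.76 = 19.84 kPa.

19.8 kPa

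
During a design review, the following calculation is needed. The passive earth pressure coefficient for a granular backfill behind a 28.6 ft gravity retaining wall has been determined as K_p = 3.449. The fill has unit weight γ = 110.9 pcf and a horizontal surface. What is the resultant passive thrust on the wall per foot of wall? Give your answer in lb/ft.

P = ½ K_p γ H² = 0.5 × 3.449 × 110.9 × 28.6² = 156400 lb/ft.

156000 lb/ft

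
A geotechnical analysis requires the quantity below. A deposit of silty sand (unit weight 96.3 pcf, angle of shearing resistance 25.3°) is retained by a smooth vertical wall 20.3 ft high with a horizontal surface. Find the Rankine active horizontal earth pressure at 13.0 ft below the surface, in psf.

502 psf

K_a = (1 − sin φ)/(1 + sin φ) = 0.4012.
σ_h = K_a γ z = 0.4012 × 96.3 × 13.0 = 502.3 psf.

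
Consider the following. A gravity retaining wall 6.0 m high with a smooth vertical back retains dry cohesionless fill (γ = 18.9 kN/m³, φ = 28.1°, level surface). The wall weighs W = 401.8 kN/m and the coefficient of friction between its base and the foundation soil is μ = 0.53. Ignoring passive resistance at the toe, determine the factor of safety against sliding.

1.74

K_a = tan²(45° − 28.1°/2) = 0.3596.
P_a = ½K_aγH² = 0.5×0.3596×18.9×6.0² = 122.3 kN/m, acting at H/3 = 2.000 m above the base.
FS_sliding = μW / P_a = 0.53×401.8 / 122.3 = 1.741.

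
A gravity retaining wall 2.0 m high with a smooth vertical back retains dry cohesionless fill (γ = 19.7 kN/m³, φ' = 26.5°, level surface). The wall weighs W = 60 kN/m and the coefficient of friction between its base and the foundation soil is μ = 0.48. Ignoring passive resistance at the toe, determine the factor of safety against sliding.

1.91

K_a = tan²(45° − 26.5°/2) = 0.3829.
P_a = ½K_aγH² = 0.5×0.3829×19.7×2.0² = 15.09 kN/m, acting at H/3 = 0.6667 m above the base.
FS_sliding = μW / P_a = 0.48×60 / 15.09 = 1.909.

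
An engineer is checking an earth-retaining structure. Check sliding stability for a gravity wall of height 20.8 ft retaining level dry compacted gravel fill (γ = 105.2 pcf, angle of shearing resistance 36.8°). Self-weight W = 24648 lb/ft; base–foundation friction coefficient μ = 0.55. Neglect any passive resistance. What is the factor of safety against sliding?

K_a = tan²(45° − 36.8°/2) = 0.2508.
P_a = ½K_aγH² = 0.5×0.2508×105.2×20.8² = 5707 lb/ft, acting at H/3 = 6.933 ft above the base.
FS_sliding = μW / P_a = 0.55×24648 / 5707 = 2.376.

2.38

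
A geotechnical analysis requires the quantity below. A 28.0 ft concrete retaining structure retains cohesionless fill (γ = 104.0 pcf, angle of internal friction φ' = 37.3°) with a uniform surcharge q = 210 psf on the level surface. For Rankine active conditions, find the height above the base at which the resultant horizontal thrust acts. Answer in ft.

9.92 ft

K_a = 0.2453.
Triangular part P₁ = ½K_aγH² = 10000 at H/3 = 9.333 ft; rectangular part P₂ = K_a q H = 1443 at H/2 = 14.00 ft.
ȳ = (P₁·9.333 + P₂·14.00)/(P₁+P₂) = 9.922 ft.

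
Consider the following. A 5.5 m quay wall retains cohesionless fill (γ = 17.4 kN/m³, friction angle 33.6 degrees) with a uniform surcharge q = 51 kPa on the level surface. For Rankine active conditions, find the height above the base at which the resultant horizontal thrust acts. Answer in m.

K_a = 0.2875.
Triangular part P₁ = ½K_aγH² = 75.66 at H/3 = 1.833 m; rectangular part P₂ = K_a q H = 80.65 at H/2 = 2.750 m.
ȳ = (P₁·1.833 + P₂·2.750)/(P₁+P₂) = 2.306 m.

2.31 m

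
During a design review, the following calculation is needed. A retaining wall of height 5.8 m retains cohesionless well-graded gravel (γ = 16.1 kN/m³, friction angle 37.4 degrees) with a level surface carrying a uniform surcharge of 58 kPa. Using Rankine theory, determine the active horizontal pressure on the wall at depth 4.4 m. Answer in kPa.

K_a = (1 − sin φ)/(1 + sin φ) = 0.2443.
σ_v = γz + q = 16.1 × 4.4 + 58 = 128.8 kPa.
σ_h = K_a σ_v = 0.2443 × 128.8 = 31.47 kPa.

31.5 kPa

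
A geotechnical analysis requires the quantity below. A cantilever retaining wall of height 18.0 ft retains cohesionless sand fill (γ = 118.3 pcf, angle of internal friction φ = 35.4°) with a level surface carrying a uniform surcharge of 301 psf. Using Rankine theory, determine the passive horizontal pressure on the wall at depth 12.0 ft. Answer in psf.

K_p = (1 + sin φ)/(1 − sin φ) = 3.754.
σ_v = γz + q = 118.3 × 12.0 + 301 = 1721 psf.
σ_h = K_p σ_v = 3.754 × 1721 = 6459 psf.

6460 psf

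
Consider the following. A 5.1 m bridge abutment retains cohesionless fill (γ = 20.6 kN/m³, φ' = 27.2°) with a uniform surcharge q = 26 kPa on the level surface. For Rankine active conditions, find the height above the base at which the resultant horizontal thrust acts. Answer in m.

1.98 m

K_a = 0.3726.
Triangular part P₁ = ½K_aγH² = 99.82 at H/3 = 1.700 m; rectangular part P₂ = K_a q H = 49.41 at H/2 = 2.550 m.
ȳ = (P₁·1.700 + P₂·2.550)/(P₁+P₂) = 1.981 m.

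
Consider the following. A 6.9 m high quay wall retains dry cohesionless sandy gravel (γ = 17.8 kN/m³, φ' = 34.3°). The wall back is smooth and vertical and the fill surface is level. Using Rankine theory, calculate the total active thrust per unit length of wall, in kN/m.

118 kN/m

K_a = tan²(45° − φ/2) = 0.2792.
P_a = ½ K_a γ H² = 0.5 × 0.2792 × 17.8 × 6.9² = 118.3 kN/m.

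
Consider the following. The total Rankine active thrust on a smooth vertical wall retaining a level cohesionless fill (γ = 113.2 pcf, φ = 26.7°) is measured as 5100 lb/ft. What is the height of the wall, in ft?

K_a = 0.3800. P_a = ½ K_a γ H² ⇒ H = √(2P_a/(K_a γ)).
H = √(2×5100/(0.3800×113.2)) = 15.40 ft.

15.4 ft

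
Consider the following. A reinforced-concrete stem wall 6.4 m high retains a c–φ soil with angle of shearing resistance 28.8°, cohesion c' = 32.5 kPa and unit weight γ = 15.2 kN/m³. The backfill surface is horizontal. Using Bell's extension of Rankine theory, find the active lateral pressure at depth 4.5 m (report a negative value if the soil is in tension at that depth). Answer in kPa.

-14.5 kPa

K_a = (1 − sin φ)/(1 + sin φ) = 0.3498.
σ_a = K_a γ z − 2c√K_a = 0.3498×15.2×4.5 − 2×32.5×0.5914 = -14.52 kPa.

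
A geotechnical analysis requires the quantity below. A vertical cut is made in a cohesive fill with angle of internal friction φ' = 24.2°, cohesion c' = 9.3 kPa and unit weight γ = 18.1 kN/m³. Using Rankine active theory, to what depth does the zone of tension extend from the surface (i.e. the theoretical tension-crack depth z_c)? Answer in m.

K_a = tan²(45° − 24.2°/2) = 0.4185; √K_a = 0.6469.
The active pressure is zero where K_a γ z = 2c√K_a, so z_c = 2c/(γ√K_a) = 2×9.3/(18.1×0.6469) = 1.588 m.

1.59 m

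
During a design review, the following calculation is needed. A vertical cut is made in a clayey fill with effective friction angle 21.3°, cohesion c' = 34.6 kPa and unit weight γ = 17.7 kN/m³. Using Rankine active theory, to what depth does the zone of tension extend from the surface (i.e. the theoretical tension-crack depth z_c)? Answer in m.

5.72 m

K_a = tan²(45° − 21.3°/2) = 0.4671; √K_a = 0.6834.
The active pressure is zero where K_a γ z = 2c√K_a, so z_c = 2c/(γ√K_a) = 2×34.6/(17.7×0.6834) = 5.721 m.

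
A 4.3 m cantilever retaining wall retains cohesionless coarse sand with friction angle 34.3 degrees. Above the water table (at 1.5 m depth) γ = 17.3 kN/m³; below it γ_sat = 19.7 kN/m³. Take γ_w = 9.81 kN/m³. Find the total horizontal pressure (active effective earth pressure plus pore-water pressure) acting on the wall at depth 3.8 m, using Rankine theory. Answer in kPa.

36.2 kPa

K_a = (1 − sin φ)/(1 + sin φ) = 0.2792.
γ' = 19.7 − 9.81 = 9.890 kN/m³.
Effective vertical stress at 3.8 m: σ'_v = 17.3×1.5 + 9.890×2.30 = 48.70 kPa.
σ'_h = K_a σ'_v = 0.2792 × 48.70 = 13.59 kPa; u = γ_w × 2.30 = 22.56 kPa.
Total σ_h = 13.59 + 22.56 = 36.16 kPa.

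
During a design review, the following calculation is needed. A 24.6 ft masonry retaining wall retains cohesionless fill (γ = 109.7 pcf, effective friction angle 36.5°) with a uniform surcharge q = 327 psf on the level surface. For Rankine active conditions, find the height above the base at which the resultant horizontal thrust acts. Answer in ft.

K_a = 0.2541.
Triangular part P₁ = ½K_aγH² = 8433 at H/3 = 8.200 ft; rectangular part P₂ = K_a q H = 2044 at H/2 = 12.30 ft.
ȳ = (P₁·8.200 + P₂·12.30)/(P₁+P₂) = 9.000 ft.

9.00 ft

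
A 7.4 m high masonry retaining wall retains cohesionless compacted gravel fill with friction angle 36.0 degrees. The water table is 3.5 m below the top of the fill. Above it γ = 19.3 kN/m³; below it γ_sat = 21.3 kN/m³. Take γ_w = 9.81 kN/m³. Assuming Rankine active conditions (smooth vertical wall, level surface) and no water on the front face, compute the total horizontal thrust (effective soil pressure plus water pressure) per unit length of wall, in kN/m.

K_a = tan²(45° − φ/2) = 0.2596.
γ' = 21.3 − 9.81 = 11.49 kN/m³. Depth below WT = 3.9 m.
σ'_h at WT = K_a γ d_w = 17.54 kPa; at base = 17.54 + K_a γ' × 3.9 = 29.17 kPa.
P₁ (0–3.5 m) = ½×17.54×3.5 = 30.69. P₂ (3.5–7.4 m) = ½(17.54+29.17)×3.9 = 91.08.
P_w = ½ γ_w h₂² = 0.5×9.81×3.9² = 74.61. Total = 30.69+91.08+74.61 = 196.4 kN/m.

196 kN/m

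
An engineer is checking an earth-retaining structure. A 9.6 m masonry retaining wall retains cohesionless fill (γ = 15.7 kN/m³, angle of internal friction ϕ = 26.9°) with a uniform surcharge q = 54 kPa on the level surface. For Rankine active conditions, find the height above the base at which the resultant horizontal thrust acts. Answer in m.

3.87 m

K_a = 0.3770.
Triangular part P₁ = ½K_aγH² = 272.7 at H/3 = 3.200 m; rectangular part P₂ = K_a q H = 195.4 at H/2 = 4.800 m.
ȳ = (P₁·3.200 + P₂·4.800)/(P₁+P₂) = 3.868 m.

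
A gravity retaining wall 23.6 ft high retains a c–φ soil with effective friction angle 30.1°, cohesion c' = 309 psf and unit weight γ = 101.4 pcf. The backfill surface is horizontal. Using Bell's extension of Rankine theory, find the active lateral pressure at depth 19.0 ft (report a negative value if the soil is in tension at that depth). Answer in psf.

K_a = (1 − sin φ)/(1 + sin φ) = 0.3320.
σ_a = K_a γ z − 2c√K_a = 0.3320×101.4×19.0 − 2×309×0.5762 = 283.5 psf.

284 psf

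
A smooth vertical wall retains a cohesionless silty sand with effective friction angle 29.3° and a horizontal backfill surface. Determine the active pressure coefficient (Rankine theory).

K_a = (1 − sin φ)/(1 + sin φ) = (1 − sin 29.3°)/(1 + sin 29.3°) = 0.3428.

0.343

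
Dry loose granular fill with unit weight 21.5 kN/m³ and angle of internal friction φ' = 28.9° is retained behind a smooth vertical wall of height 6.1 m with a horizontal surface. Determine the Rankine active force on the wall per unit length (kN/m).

139 kN/m

K_a = tan²(45° − φ/2) = 0.3484.
P_a = ½ K_a γ H² = 0.5 × 0.3484 × 21.5 × 6.1² = 139.3 kN/m.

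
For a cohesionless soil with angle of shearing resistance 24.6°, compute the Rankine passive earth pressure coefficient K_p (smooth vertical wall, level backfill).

2.43

K_p = (1 + sin φ)/(1 − sin φ) = tan²(45° + 24.6°/2) = 2.426.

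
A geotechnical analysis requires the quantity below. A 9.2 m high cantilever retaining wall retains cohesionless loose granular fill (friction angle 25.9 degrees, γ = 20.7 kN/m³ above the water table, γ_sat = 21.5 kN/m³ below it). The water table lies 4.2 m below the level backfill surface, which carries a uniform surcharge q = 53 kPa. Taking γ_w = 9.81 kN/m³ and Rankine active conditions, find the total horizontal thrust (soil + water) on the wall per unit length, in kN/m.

K_a = tan²(45° − φ/2) = 0.3920.
γ' = 21.5 − 9.81 = 11.69 kN/m³. h₂ = H − d_w = 5.0 m.
σ'_h: at surface K_a·q = 20.77; at WT K_a(q+γd_w) = 54.85; at base K_a(q+γd_w+γ'h₂) = 77.77 kPa.
P₁ = ½(20.77+54.85)×4.2 = 158.8; P₂ = ½(54.85+77.77)×5.0 = 331.5; P_w = ½γ_w h₂² = 122.6.
Total = 158.8+331.5+122.6 = 613.0 kN/m.

613 kN/m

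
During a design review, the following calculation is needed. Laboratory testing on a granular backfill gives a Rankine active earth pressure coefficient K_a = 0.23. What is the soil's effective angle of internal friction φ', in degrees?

K_a = tan²(45° − φ/2) ⇒ 45° − φ/2 = arctan(√0.23) = 25.62°.
φ = 2(45° − 25.62°) = 38.76°.

38.8°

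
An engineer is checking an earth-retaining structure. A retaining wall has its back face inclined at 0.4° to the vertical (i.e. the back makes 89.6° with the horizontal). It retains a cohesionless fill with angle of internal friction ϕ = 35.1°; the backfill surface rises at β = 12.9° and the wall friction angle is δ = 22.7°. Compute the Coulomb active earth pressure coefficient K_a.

K_a = sin²(α+φ) / [sin²α · sin(α−δ) · (1 + √{sin(φ+δ)sin(φ−β) / (sin(α−δ)sin(α+β))})²].
With α = 89.6°, φ = 35.1°, δ = 22.7°, β = 12.9°: K_a = 0.2883.

0.288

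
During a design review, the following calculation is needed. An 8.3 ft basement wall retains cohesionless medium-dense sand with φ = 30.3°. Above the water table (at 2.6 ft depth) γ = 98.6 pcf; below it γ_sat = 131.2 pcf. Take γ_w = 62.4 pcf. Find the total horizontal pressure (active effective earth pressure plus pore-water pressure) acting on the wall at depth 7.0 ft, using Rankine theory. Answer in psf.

459 psf

K_a = (1 − sin φ)/(1 + sin φ) = 0.3293.
γ' = 131.2 − 62.4 = 68.80 pcf.
Effective vertical stress at 7.0 ft: σ'_v = 98.6×2.6 + 68.80×4.40 = 559.1 psf.
σ'_h = K_a σ'_v = 0.3293 × 559.1 = 184.1 psf; u = γ_w × 4.40 = 274.6 psf.
Total σ_h = 184.1 + 274.6 = 458.7 psf.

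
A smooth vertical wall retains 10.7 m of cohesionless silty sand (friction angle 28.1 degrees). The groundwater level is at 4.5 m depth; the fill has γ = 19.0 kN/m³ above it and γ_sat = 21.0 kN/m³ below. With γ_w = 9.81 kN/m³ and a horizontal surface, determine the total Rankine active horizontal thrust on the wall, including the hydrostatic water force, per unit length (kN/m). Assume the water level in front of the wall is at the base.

526 kN/m

K_a = tan²(45° − φ/2) = 0.3596.
γ' = 21.0 − 9.81 = 11.19 kN/m³. Depth below WT = 6.2 m.
σ'_h at WT = K_a γ d_w = 30.75 kPa; at base = 30.75 + K_a γ' × 6.2 = 55.70 kPa.
P₁ (0–4.5 m) = ½×30.75×4.5 = 69.18. P₂ (4.5–10.7 m) = ½(30.75+55.70)×6.2 = 268.0.
P_w = ½ γ_w h₂² = 0.5×9.81×6.2² = 188.5. Total = 69.18+268.0+188.5 = 525.7 kN/m.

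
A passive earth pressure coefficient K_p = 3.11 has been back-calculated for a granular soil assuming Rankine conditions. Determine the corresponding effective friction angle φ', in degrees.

30.9°

K_p = (1+sin φ)/(1−sin φ) ⇒ sin φ = (K_p − 1)/(K_p + 1) = 0.5134.
φ = arcsin(0.5134) = 30.89°.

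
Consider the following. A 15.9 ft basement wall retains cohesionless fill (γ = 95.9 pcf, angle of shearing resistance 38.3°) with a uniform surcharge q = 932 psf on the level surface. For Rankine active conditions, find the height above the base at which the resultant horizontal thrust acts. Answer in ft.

K_a = 0.2347.
Triangular part P₁ = ½K_aγH² = 2846 at H/3 = 5.300 ft; rectangular part P₂ = K_a q H = 3479 at H/2 = 7.950 ft.
ȳ = (P₁·5.300 + P₂·7.950)/(P₁+P₂) = 6.758 ft.

6.76 ft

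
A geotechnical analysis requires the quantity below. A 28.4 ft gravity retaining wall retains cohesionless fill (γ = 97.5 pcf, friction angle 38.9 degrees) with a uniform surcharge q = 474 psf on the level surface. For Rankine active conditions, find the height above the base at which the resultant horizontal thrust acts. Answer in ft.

K_a = 0.2285.
Triangular part P₁ = ½K_aγH² = 8986 at H/3 = 9.467 ft; rectangular part P₂ = K_a q H = 3076 at H/2 = 14.20 ft.
ȳ = (P₁·9.467 + P₂·14.20)/(P₁+P₂) = 10.67 ft.

10.7 ft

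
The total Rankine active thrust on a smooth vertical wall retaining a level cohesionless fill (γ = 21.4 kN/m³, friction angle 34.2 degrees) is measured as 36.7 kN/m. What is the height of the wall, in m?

3.50 m

K_a = 0.2803. P_a = ½ K_a γ H² ⇒ H = √(2P_a/(K_a γ)).
H = √(2×36.7/(0.2803×21.4)) = 3.498 m.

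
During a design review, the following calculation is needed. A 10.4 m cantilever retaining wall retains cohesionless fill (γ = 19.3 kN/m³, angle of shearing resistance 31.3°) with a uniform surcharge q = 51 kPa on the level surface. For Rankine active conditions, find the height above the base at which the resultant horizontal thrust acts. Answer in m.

K_a = 0.3162.
Triangular part P₁ = ½K_aγH² = 330.0 at H/3 = 3.467 m; rectangular part P₂ = K_a q H = 167.7 at H/2 = 5.200 m.
ȳ = (P₁·3.467 + P₂·5.200)/(P₁+P₂) = 4.051 m.

4.05 m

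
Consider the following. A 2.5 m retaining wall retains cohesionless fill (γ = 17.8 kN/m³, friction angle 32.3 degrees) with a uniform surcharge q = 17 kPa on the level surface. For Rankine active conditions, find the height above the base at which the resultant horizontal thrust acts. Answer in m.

1.01 m

K_a = 0.3035.
Triangular part P₁ = ½K_aγH² = 16.88 at H/3 = 0.8333 m; rectangular part P₂ = K_a q H = 12.90 at H/2 = 1.250 m.
ȳ = (P₁·0.8333 + P₂·1.250)/(P₁+P₂) = 1.014 m.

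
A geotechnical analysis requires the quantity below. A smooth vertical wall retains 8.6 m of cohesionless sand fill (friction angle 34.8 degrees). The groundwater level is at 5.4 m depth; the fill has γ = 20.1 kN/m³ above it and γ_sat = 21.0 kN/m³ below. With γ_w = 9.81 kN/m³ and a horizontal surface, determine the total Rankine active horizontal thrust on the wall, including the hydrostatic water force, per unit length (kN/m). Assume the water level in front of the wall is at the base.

K_a = tan²(45° − φ/2) = 0.2733.
γ' = 21.0 − 9.81 = 11.19 kN/m³. Depth below WT = 3.2 m.
σ'_h at WT = K_a γ d_w = 29.66 kPa; at base = 29.66 + K_a γ' × 3.2 = 39.45 kPa.
P₁ (0–5.4 m) = ½×29.66×5.4 = 80.09. P₂ (5.4–8.6 m) = ½(29.66+39.45)×3.2 = 110.6.
P_w = ½ γ_w h₂² = 0.5×9.81×3.2² = 50.23. Total = 80.09+110.6+50.23 = 240.9 kN/m.

241 kN/m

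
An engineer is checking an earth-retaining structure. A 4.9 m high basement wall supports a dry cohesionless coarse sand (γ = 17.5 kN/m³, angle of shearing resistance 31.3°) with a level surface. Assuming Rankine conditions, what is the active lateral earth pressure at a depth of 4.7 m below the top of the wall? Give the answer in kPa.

K_a = (1 − sin φ)/(1 + sin φ) = 0.3162.
σ_h = K_a γ z = 0.3162 × 17.5 × 4.7 = 26.01 kPa.

26.0 kPa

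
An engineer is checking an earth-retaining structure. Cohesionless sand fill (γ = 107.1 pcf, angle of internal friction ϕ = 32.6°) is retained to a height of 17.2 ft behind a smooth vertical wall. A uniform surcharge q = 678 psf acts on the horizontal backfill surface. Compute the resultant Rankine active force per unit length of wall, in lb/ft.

8240 lb/ft

K_a = tan²(45° − φ/2) = 0.2997.
Soil triangle: ½ K_a γ H² = 0.5×0.2997×107.1×17.2² = 4749 lb/ft.
Surcharge rectangle: K_a q H = 0.2997×678×17.2 = 3495 lb/ft.
Total = 4749 + 3495 = 8244 lb/ft.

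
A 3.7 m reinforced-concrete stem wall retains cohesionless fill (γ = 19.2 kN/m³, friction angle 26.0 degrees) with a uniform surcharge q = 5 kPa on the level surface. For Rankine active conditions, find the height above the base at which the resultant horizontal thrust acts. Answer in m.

1.31 m

K_a = 0.3905.
Triangular part P₁ = ½K_aγH² = 51.32 at H/3 = 1.233 m; rectangular part P₂ = K_a q H = 7.224 at H/2 = 1.850 m.
ȳ = (P₁·1.233 + P₂·1.850)/(P₁+P₂) = 1.309 m.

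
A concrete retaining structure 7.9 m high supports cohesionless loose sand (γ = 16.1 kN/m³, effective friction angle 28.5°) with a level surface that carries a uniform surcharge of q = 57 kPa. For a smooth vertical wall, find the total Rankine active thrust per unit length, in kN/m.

337 kN/m

K_a = tan²(45° − φ/2) = 0.3540.
Soil triangle: ½ K_a γ H² = 0.5×0.3540×16.1×7.9² = 177.8 kN/m.
Surcharge rectangle: K_a q H = 0.3540×57×7.9 = 159.4 kN/m.
Total = 177.8 + 159.4 = 337.2 kN/m.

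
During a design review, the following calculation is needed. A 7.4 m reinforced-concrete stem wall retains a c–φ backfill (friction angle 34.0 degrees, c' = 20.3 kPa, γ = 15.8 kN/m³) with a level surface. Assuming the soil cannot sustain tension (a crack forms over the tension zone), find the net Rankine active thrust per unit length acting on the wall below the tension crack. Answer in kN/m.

K_a = 0.2827; √K_a = 0.5317.
Tension-crack depth z_c = 2c/(γ√K_a) = 2×20.3/(15.8×0.5317) = 4.833 m.
σ_a at base = K_a γ H − 2c√K_a = 0.2827×15.8×7.4 − 2×20.3×0.5317 = 11.47 kPa.
P_a = ½ × 11.47 × (H − z_c) = 0.5×11.47×2.567 = 14.72 kN/m.

14.7 kN/m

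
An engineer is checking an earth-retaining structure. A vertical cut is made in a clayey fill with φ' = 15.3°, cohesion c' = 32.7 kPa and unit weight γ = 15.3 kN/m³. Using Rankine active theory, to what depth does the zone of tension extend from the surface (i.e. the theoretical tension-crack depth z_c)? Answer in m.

K_a = tan²(45° − 15.3°/2) = 0.5824; √K_a = 0.7632.
The active pressure is zero where K_a γ z = 2c√K_a, so z_c = 2c/(γ√K_a) = 2×32.7/(15.3×0.7632) = 5.601 m.

5.60 m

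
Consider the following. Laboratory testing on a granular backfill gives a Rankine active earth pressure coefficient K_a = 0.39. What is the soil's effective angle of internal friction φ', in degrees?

26.0°

K_a = tan²(45° − φ/2) ⇒ 45° − φ/2 = arctan(√0.39) = 31.98°.
φ = 2(45° − 31.98°) = 26.03°.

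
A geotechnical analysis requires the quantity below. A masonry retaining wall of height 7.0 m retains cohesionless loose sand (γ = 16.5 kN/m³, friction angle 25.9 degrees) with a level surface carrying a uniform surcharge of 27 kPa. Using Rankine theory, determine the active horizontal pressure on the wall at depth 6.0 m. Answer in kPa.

K_a = (1 − sin φ)/(1 + sin φ) = 0.3920.
σ_v = γz + q = 16.5 × 6.0 + 27 = 126.0 kPa.
σ_h = K_a σ_v = 0.3920 × 126.0 = 49.39 kPa.

49.4 kPa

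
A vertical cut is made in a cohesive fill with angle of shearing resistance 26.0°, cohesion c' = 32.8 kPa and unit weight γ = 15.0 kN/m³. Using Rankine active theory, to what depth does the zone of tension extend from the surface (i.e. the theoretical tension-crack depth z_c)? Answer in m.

7.00 m

K_a = tan²(45° − 26.0°/2) = 0.3905; √K_a = 0.6249.
The active pressure is zero where K_a γ z = 2c√K_a, so z_c = 2c/(γ√K_a) = 2×32.8/(15.0×0.6249) = 6.999 m.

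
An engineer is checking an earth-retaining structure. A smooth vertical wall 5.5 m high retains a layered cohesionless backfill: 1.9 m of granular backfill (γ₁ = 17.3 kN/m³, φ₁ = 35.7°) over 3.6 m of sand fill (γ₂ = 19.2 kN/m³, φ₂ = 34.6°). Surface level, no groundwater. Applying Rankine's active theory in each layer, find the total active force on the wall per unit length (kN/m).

75.1 kN/m

K_a1 = tan²(45°−35.7°/2) = 0.2630; K_a2 = tan²(45°−34.6°/2) = 0.2756.
Layer 1: σ at base = K_a1 γ₁ h₁ = 8.645 kPa; P₁ = ½×8.645×1.9 = 8.212.
Layer 2: σ_v at top = γ₁h₁ = 32.87; σ_h top = K_a2×32.87 = 9.060; σ_h base = K_a2×(32.87+19.2×3.6) = 28.11.
P₂ = ½(9.060+28.11)×3.6 = 66.91. Total P_a = 8.212+66.91 = 75.12 kN/m.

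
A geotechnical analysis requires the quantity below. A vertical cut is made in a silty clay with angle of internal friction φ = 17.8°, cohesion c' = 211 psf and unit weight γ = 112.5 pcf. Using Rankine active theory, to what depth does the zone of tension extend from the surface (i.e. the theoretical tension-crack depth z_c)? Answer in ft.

5.14 ft

K_a = tan²(45° − 17.8°/2) = 0.5318; √K_a = 0.7292.
The active pressure is zero where K_a γ z = 2c√K_a, so z_c = 2c/(γ√K_a) = 2×211/(112.5×0.7292) = 5.144 ft.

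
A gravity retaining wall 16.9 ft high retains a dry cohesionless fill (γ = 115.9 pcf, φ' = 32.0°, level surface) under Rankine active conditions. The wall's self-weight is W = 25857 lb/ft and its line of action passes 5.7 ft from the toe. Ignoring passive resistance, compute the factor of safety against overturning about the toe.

K_a = tan²(45° − 32.0°/2) = 0.3073.
P_a = ½K_aγH² = 0.5×0.3073×115.9×16.9² = 5085 lb/ft, acting at H/3 = 5.633 ft above the base.
Overturning moment M_o = P_a × H/3 = 5085 × 5.633 = 28650.
Resisting moment M_r = W × 5.7 = 25857 × 5.7 = 147400.
FS_overturning = M_r/M_o = 147400/28650 = 5.145.

5.14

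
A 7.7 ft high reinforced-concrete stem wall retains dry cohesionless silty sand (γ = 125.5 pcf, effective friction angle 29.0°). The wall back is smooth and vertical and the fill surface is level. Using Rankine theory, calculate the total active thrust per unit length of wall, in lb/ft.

K_a = tan²(45° − φ/2) = 0.3470.
P_a = ½ K_a γ H² = 0.5 × 0.3470 × 125.5 × 7.7² = 1291 lb/ft.

1290 lb/ft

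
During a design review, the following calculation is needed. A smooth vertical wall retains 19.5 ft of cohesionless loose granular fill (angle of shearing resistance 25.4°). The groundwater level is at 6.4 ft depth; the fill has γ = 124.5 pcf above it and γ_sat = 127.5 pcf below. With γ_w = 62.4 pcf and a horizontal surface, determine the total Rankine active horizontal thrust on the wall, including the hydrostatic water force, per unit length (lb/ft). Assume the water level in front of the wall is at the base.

12800 lb/ft

K_a = tan²(45° − φ/2) = 0.3996.
γ' = 127.5 − 62.4 = 65.10 pcf. Depth below WT = 13.1 ft.
σ'_h at WT = K_a γ d_w = 318.4 psf; at base = 318.4 + K_a γ' × 13.1 = 659.3 psf.
P₁ (0–6.4 ft) = ½×318.4×6.4 = 1019. P₂ (6.4–19.5 ft) = ½(318.4+659.3)×13.1 = 6404.
P_w = ½ γ_w h₂² = 0.5×62.4×13.1² = 5354. Total = 1019+6404+5354 = 12780 lb/ft.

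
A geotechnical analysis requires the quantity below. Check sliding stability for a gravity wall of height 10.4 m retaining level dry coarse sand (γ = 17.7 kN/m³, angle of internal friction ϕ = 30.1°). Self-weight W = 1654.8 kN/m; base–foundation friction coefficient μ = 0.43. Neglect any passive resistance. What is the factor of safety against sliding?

K_a = tan²(45° − 30.1°/2) = 0.3320.
P_a = ½K_aγH² = 0.5×0.3320×17.7×10.4² = 317.8 kN/m, acting at H/3 = 3.467 m above the base.
FS_sliding = μW / P_a = 0.43×1654.8 / 317.8 = 2.239.

2.24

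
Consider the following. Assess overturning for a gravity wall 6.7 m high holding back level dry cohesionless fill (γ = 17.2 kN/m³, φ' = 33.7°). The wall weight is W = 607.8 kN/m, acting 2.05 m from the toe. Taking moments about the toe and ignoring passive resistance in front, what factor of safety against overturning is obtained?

K_a = tan²(45° − 33.7°/2) = 0.2863.
P_a = ½K_aγH² = 0.5×0.2863×17.2×6.7² = 110.5 kN/m, acting at H/3 = 2.233 m above the base.
Overturning moment M_o = P_a × H/3 = 110.5 × 2.233 = 246.8.
Resisting moment M_r = W × 2.05 = 607.8 × 2.05 = 1246.
FS_overturning = M_r/M_o = 1246/246.8 = 5.048.

5.05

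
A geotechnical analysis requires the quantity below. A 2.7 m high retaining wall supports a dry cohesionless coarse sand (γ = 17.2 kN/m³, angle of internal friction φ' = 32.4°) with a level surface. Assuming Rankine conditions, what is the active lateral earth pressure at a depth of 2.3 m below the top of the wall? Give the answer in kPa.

12.0 kPa

K_a = (1 − sin φ)/(1 + sin φ) = 0.3022.
σ_h = K_a γ z = 0.3022 × 17.2 × 2.3 = 11.96 kPa.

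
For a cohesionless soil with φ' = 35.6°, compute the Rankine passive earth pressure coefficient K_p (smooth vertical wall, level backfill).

K_p = (1 + sin φ)/(1 − sin φ) = tan²(45° + 35.6°/2) = 3.786.

3.79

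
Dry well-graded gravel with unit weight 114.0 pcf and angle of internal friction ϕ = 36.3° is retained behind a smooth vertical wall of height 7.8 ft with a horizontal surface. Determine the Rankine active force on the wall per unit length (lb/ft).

889 lb/ft

K_a = tan²(45° − φ/2) = 0.2563.
P_a = ½ K_a γ H² = 0.5 × 0.2563 × 114.0 × 7.8² = 888.7 lb/ft.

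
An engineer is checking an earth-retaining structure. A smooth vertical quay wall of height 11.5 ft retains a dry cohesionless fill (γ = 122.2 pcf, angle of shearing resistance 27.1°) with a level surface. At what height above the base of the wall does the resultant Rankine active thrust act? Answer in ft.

3.83 ft

K_a = 0.3741.
The pressure distribution is triangular, so the resultant acts at H/3 above the base = 11.5/3 = 3.833 ft.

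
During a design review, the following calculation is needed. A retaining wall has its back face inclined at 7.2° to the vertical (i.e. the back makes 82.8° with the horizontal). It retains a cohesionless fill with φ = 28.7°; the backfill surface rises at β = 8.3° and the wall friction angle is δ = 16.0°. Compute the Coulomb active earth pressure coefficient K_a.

K_a = sin²(α+φ) / [sin²α · sin(α−δ) · (1 + √{sin(φ+δ)sin(φ−β) / (sin(α−δ)sin(α+β))})²].
With α = 82.8°, φ = 28.7°, δ = 16.0°, β = 8.3°: K_a = 0.4161.

0.416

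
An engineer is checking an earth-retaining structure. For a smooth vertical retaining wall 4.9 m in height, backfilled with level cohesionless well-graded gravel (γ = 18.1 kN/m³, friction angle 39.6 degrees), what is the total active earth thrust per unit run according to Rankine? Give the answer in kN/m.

48.1 kN/m

K_a = tan²(45° − φ/2) = 0.2214.
P_a = ½ K_a γ H² = 0.5 × 0.2214 × 18.1 × 4.9² = 48.11 kN/m.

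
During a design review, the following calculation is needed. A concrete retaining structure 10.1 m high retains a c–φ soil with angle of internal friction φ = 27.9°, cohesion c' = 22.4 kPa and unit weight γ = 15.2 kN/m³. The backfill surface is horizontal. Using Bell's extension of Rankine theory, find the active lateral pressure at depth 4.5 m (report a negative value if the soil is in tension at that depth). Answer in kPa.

K_a = (1 − sin φ)/(1 + sin φ) = 0.3625.
σ_a = K_a γ z − 2c√K_a = 0.3625×15.2×4.5 − 2×22.4×0.6020 = -2.179 kPa.

-2.18 kPa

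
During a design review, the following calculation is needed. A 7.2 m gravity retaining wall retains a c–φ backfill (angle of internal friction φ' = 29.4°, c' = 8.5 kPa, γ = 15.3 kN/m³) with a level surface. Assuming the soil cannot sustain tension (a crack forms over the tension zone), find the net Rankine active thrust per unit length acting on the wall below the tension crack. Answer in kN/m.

73.3 kN/m

K_a = 0.3415; √K_a = 0.5844.
Tension-crack depth z_c = 2c/(γ√K_a) = 2×8.5/(15.3×0.5844) = 1.901 m.
σ_a at base = K_a γ H − 2c√K_a = 0.3415×15.3×7.2 − 2×8.5×0.5844 = 27.68 kPa.
P_a = ½ × 27.68 × (H − z_c) = 0.5×27.68×5.299 = 73.34 kN/m.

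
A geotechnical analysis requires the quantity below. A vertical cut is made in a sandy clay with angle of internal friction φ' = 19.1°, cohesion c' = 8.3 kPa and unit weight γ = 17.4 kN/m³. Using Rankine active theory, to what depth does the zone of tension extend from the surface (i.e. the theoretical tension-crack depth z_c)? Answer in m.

K_a = tan²(45° − 19.1°/2) = 0.5069; √K_a = 0.7120.
The active pressure is zero where K_a γ z = 2c√K_a, so z_c = 2c/(γ√K_a) = 2×8.3/(17.4×0.7120) = 1.340 m.

1.34 m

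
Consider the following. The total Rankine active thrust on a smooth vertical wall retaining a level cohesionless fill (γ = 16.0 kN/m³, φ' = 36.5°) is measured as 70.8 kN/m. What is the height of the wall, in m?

5.90 m

K_a = 0.2541. P_a = ½ K_a γ H² ⇒ H = √(2P_a/(K_a γ)).
H = √(2×70.8/(0.2541×16.0)) = 5.902 m.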